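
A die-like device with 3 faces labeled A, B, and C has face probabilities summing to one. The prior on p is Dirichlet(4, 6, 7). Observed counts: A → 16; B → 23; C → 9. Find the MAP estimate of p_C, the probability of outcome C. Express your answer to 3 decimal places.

The posterior is Dirichlet(αᵢ + nᵢ) = Dirichlet(20, 29, 16).
For a Dirichlet(a₁,…,a_K) with all aᵢ > 1, the mode has j-th component (aⱼ − 1)/(Σaᵢ − K).
Here Σaᵢ = 65 and K = 3, so p_C = (16 − 1)/(65 − 3) = 15/62 ≈ 0.242.

MAP estimate of p_C = 0.242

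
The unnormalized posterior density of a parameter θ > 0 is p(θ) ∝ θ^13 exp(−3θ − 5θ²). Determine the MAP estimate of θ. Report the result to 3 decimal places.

θ̂_MAP = 1.000

ℓ'(θ) = 13/θ − 3 − 10θ. Setting this to zero and multiplying by θ: 10θ² + 3θ − 13 = 0.
θ = (−3 + √(3² + 4·10·13)) / (2·10) = (−3 + √529) / 20 = (−3 + 23)/20 = 1.
ℓ''(θ) = −13/θ² − 10 < 0, confirming a maximum.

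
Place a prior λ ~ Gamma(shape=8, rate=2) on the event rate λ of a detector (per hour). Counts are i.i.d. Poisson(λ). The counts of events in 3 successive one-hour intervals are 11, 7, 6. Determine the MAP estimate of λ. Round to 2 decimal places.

λ̂_MAP = 6.20

Σxᵢ = 11+7+6 = 24, with n = 3.
Posterior ∝ λ^7e^(−2λ) · λ^24e^(−3λ) = λ^31e^(−5λ), i.e. Gamma(shape=32, rate=5).
The mode of a Gamma(a, b) with a ≥ 1 (shape–rate) is (a−1)/b = 31/5 ≈ 6.20.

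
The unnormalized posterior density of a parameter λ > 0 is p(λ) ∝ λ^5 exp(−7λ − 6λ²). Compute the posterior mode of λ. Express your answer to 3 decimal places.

ℓ'(λ) = 5/λ − 7 − 12λ. Setting this to zero and multiplying by λ: 12λ² + 7λ − 5 = 0.
λ = (−7 + √(7² + 4·12·5)) / (2·12) = (−7 + √289) / 24 = (−7 + 17)/24 = 5/12.
ℓ''(λ) = −5/λ² − 12 < 0, confirming a maximum.

λ̂_MAP = 0.417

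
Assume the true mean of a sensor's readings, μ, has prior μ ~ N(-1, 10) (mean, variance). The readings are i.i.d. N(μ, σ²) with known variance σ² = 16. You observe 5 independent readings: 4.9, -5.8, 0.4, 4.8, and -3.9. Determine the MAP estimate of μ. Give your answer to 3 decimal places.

μ̂_MAP = -0.182

n = 5; x̄ = (4.9 + (-5.8) + 0.4 + 4.8 + (-3.9))/5 = 0.4/5 = 0.08.
For a Normal prior and Normal likelihood with known variance, the posterior is Normal; its mode equals its mean, the precision-weighted average.
Prior precision 1/σ₀² = 1/10 = 0.1; data precision n/σ² = 5/16 = 0.3125.
μ̂ = (0.1·(-1) + 0.3125·0.08) / (0.1 + 0.3125) = (-0.075)/0.4125 = -2/11 ≈ -0.182.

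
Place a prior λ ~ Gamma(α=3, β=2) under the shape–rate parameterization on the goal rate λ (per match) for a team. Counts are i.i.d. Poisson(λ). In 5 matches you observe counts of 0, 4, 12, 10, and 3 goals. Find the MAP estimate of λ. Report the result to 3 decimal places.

λ̂_MAP = 4.429

Σxᵢ = 0+4+12+10+3 = 29, with n = 5.
Posterior ∝ λ^2e^(−2λ) · λ^29e^(−5λ) = λ^31e^(−7λ), i.e. Gamma(shape=32, rate=7).
The mode of a Gamma(a, b) with a ≥ 1 (shape–rate) is (a−1)/b = 31/7 ≈ 4.429.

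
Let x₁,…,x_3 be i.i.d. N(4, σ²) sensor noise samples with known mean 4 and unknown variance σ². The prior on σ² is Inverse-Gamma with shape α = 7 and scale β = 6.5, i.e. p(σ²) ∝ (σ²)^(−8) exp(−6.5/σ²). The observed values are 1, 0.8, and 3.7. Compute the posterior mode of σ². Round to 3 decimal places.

Sum of squared deviations about the known mean: SS = (1−4)² + (0.8−4)² + (3.7−4)² = 19.33.
The Normal likelihood contributes (σ²)^(−n/2) exp(−SS/(2σ²)), so the posterior is Inverse-Gamma(α + n/2, β + SS/2) = Inverse-Gamma(8.5, 16.165).
The mode of Inverse-Gamma(a, b) is b/(a+1) = 16.165/9.5 ≈ 1.702.

σ̂²_MAP = 1.702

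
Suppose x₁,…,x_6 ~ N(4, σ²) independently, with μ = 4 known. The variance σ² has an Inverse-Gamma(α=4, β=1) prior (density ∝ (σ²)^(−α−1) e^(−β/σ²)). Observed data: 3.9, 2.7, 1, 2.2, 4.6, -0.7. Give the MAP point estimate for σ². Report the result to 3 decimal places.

Sum of squared deviations about the known mean: SS = (3.9−4)² + (2.7−4)² + (1−4)² + (2.2−4)² + (4.6−4)² + (-0.7−4)² = 36.39.
The Normal likelihood contributes (σ²)^(−n/2) exp(−SS/(2σ²)), so the posterior is Inverse-Gamma(α + n/2, β + SS/2) = Inverse-Gamma(7, 19.195).
The mode of Inverse-Gamma(a, b) is b/(a+1) = 19.195/8 ≈ 2.399.

σ̂²_MAP = 2.399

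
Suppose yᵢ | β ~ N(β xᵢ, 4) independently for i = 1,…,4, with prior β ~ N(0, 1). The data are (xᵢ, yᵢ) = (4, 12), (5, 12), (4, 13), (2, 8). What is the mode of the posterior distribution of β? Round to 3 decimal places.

β̂_MAP = 2.708

log p(β | y) = −Σ(yᵢ − βxᵢ)²/(2·4) − β²/(2·1) + const.
Setting the derivative to zero: Σxᵢ(yᵢ − βxᵢ)/4 − β/1 = 0, so β = Σxᵢyᵢ / (Σxᵢ² + σ²/τ²).
Σxᵢyᵢ = 4·12 + 5·12 + 4·13 + 2·8 = 176; Σxᵢ² = 61; σ²/τ² = 4.
β̂_MAP = 176 / (61 + 4) = 176/65 ≈ 2.708.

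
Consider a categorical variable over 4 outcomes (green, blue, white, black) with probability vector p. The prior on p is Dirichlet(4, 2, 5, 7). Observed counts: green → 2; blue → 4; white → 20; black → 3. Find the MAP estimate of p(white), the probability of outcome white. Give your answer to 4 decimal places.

The posterior is Dirichlet(αᵢ + nᵢ) = Dirichlet(6, 6, 25, 10).
For a Dirichlet(a₁,…,a_K) with all aᵢ > 1, the mode has j-th component (aⱼ − 1)/(Σaᵢ − K).
Here Σaᵢ = 47 and K = 4, so p(white) = (25 − 1)/(47 − 4) = 24/43 ≈ 0.5581.

MAP estimate of p(white) = 0.5581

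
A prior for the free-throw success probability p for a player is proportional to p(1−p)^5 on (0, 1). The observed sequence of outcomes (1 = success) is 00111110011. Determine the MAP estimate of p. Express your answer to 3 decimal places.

p̂_MAP = 0.471

The prior density ∝ p(1−p)^5 is the kernel of Beta(2, 6).
Data: 7 successes in 11 trials (from the sequence). The binomial likelihood contributes p^7(1−p)^4, so the posterior is Beta(2+7, 6+4) = Beta(9, 10).
For Beta(a, b) with a, b > 1 the mode is (a−1)/(a+b−2) = 8/17 ≈ 0.471.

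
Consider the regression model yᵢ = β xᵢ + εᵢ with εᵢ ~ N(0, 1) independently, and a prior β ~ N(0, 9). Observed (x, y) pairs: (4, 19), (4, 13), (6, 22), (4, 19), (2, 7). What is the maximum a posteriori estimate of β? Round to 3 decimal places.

log p(β | y) = −Σ(yᵢ − βxᵢ)²/(2·1) − β²/(2·9) + const.
Setting the derivative to zero: Σxᵢ(yᵢ − βxᵢ)/1 − β/9 = 0, so β = Σxᵢyᵢ / (Σxᵢ² + σ²/τ²).
Σxᵢyᵢ = 4·19 + 4·13 + 6·22 + 4·19 + 2·7 = 350; Σxᵢ² = 88; σ²/τ² = 1/9.
β̂_MAP = 350 / (88 + 1/9) = 350/(793/9) = 3150/793 ≈ 3.972.

β̂_MAP = 3.972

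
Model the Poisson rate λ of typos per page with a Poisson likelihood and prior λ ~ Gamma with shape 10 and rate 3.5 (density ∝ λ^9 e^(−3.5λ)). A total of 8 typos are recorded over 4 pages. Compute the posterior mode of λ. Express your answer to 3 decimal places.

Σxᵢ = 8, n = 4.
Posterior ∝ λ^9e^(−3.5λ) · λ^8e^(−4λ) = λ^17e^(−7.5λ), i.e. Gamma(shape=18, rate=7.5).
The mode of a Gamma(a, b) with a ≥ 1 (shape–rate) is (a−1)/b = 17/7.5 ≈ 2.267.

λ̂_MAP = 2.267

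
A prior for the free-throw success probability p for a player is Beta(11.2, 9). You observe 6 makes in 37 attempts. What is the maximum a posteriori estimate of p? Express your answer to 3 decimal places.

p̂_MAP = 0.293

Prior: Beta(11.2, 9).
Data: 6 successes in 37 trials. The binomial likelihood contributes p^6(1−p)^31, so the posterior is Beta(11.2+6, 9+31) = Beta(17.2, 40).
For Beta(a, b) with a, b > 1 the mode is (a−1)/(a+b−2) = 16.2/55.2 ≈ 0.293.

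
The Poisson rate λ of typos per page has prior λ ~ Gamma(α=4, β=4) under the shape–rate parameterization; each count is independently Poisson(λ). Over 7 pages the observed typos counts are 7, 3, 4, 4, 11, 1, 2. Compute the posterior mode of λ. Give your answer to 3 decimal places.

λ̂_MAP = 3.182

Σxᵢ = 7+3+4+4+11+1+2 = 32, with n = 7.
Posterior ∝ λ^3e^(−4λ) · λ^32e^(−7λ) = λ^35e^(−11λ), i.e. Gamma(shape=36, rate=11).
The mode of a Gamma(a, b) with a ≥ 1 (shape–rate) is (a−1)/b = 35/11 ≈ 3.182.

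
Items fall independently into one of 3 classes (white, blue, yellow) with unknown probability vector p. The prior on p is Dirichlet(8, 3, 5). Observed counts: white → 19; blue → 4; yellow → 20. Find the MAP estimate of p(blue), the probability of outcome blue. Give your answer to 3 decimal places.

MAP estimate of p(blue) = 0.107

The posterior is Dirichlet(αᵢ + nᵢ) = Dirichlet(27, 7, 25).
For a Dirichlet(a₁,…,a_K) with all aᵢ > 1, the mode has j-th component (aⱼ − 1)/(Σaᵢ − K).
Here Σaᵢ = 59 and K = 3, so p(blue) = (7 − 1)/(59 − 3) = 6/56 ≈ 0.107.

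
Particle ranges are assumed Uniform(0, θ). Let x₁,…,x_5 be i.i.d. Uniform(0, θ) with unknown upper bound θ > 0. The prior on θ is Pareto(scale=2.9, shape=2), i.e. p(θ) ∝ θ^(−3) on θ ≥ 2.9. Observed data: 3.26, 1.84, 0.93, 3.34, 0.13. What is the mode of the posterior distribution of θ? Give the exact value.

θ̂_MAP = 3.34

The Uniform(0, θ) likelihood is θ^(−n) for θ ≥ max(xᵢ), zero otherwise. Here max(xᵢ) = 3.34.
Posterior ∝ θ^(−3) · θ^(−5) = θ^(−8) on θ ≥ max(2.9, 3.34) = 3.34.
This density is strictly decreasing in θ, so the posterior mode lies at the lower boundary of the support.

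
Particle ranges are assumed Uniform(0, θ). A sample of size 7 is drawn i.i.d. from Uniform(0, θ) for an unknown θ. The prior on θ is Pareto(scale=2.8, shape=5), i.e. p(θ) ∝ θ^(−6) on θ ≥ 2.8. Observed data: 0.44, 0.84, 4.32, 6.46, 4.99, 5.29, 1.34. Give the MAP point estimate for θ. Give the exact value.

θ̂_MAP = 6.46

The Uniform(0, θ) likelihood is θ^(−n) for θ ≥ max(xᵢ), zero otherwise. Here max(xᵢ) = 6.46.
Posterior ∝ θ^(−6) · θ^(−7) = θ^(−13) on θ ≥ max(2.8, 6.46) = 6.46.
This density is strictly decreasing in θ, so the posterior mode lies at the lower boundary of the support.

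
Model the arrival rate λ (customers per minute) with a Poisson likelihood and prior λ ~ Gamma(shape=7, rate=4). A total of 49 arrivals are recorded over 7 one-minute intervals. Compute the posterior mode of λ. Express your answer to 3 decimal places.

Σxᵢ = 49, n = 7.
Posterior ∝ λ^6e^(−4λ) · λ^49e^(−7λ) = λ^55e^(−11λ), i.e. Gamma(shape=56, rate=11).
The mode of a Gamma(a, b) with a ≥ 1 (shape–rate) is (a−1)/b = 55/11 ≈ 5.000.

λ̂_MAP = 5.000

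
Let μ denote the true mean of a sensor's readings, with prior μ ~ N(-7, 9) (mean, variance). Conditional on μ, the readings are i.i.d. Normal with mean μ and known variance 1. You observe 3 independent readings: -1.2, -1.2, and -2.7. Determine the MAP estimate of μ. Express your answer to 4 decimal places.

μ̂_MAP = -1.8893

n = 3; x̄ = ((-1.2) + (-1.2) + (-2.7))/3 = -5.1/3 = -1.7.
For a Normal prior and Normal likelihood with known variance, the posterior is Normal; its mode equals its mean, the precision-weighted average.
Prior precision 1/σ₀² = 1/9; data precision n/σ² = 3/1 = 3.
μ̂ = ((1/9)·(-7) + 3·(-1.7)) / (1/9 + 3) = (-529/90)/(28/9) = -529/280 ≈ -1.8893.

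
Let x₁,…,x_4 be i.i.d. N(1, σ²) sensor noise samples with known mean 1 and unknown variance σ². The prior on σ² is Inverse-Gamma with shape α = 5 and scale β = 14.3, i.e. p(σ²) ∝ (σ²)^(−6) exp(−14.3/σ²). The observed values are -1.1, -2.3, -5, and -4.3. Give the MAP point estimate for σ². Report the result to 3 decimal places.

Sum of squared deviations about the known mean: SS = (-1.1−1)² + (-2.3−1)² + (-5−1)² + (-4.3−1)² = 79.39.
The Normal likelihood contributes (σ²)^(−n/2) exp(−SS/(2σ²)), so the posterior is Inverse-Gamma(α + n/2, β + SS/2) = Inverse-Gamma(7, 53.995).
The mode of Inverse-Gamma(a, b) is b/(a+1) = 53.995/8 ≈ 6.749.

σ̂²_MAP = 6.749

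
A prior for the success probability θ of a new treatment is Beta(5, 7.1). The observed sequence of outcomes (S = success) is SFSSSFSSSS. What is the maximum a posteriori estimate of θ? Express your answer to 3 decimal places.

Prior: Beta(5, 7.1).
Data: 8 successes in 10 trials (from the sequence). The binomial likelihood contributes θ^8(1−θ)^2, so the posterior is Beta(5+8, 7.1+2) = Beta(13, 9.1).
For Beta(a, b) with a, b > 1 the mode is (a−1)/(a+b−2) = 12/20.1 ≈ 0.597.

θ̂_MAP = 0.597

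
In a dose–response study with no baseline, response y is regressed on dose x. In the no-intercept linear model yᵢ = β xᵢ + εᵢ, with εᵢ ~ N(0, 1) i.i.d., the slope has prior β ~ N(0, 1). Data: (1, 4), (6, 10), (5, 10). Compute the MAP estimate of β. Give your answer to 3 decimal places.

β̂_MAP = 1.810

log p(β | y) = −Σ(yᵢ − βxᵢ)²/(2·1) − β²/(2·1) + const.
Setting the derivative to zero: Σxᵢ(yᵢ − βxᵢ)/1 − β/1 = 0, so β = Σxᵢyᵢ / (Σxᵢ² + σ²/τ²).
Σxᵢyᵢ = 1·4 + 6·10 + 5·10 = 114; Σxᵢ² = 62; σ²/τ² = 1.
β̂_MAP = 114 / (62 + 1) = 114/63 ≈ 1.810.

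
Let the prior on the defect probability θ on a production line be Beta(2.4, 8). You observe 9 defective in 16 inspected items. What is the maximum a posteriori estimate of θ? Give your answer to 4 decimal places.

Prior: Beta(2.4, 8).
Data: 9 successes in 16 trials. The binomial likelihood contributes θ^9(1−θ)^7, so the posterior is Beta(2.4+9, 8+7) = Beta(11.4, 15).
For Beta(a, b) with a, b > 1 the mode is (a−1)/(a+b−2) = 10.4/24.4 ≈ 0.4262.

θ̂_MAP = 0.4262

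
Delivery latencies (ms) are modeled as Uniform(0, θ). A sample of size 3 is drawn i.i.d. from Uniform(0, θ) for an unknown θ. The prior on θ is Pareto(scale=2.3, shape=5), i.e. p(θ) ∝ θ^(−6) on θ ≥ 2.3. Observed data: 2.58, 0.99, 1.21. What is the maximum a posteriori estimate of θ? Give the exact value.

The Uniform(0, θ) likelihood is θ^(−n) for θ ≥ max(xᵢ), zero otherwise. Here max(xᵢ) = 2.58.
Posterior ∝ θ^(−6) · θ^(−3) = θ^(−9) on θ ≥ max(2.3, 2.58) = 2.58.
This density is strictly decreasing in θ, so the posterior mode lies at the lower boundary of the support.

θ̂_MAP = 2.58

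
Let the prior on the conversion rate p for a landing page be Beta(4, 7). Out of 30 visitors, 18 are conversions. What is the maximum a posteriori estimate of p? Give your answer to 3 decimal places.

p̂_MAP = 0.538

Prior: Beta(4, 7).
Data: 18 successes in 30 trials. The binomial likelihood contributes p^18(1−p)^12, so the posterior is Beta(4+18, 7+12) = Beta(22, 19).
For Beta(a, b) with a, b > 1 the mode is (a−1)/(a+b−2) = 21/39 ≈ 0.538.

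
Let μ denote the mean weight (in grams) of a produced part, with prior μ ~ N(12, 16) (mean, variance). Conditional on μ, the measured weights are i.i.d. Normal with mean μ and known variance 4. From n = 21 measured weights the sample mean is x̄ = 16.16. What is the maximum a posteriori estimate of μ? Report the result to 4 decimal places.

μ̂_MAP = 16.1111

n = 21, x̄ = 16.16.
For a Normal prior and Normal likelihood with known variance, the posterior is Normal; its mode equals its mean, the precision-weighted average.
Prior precision 1/σ₀² = 1/16 = 0.0625; data precision n/σ² = 21/4 = 5.25.
μ̂ = (0.0625·12 + 5.25·16.16) / (0.0625 + 5.25) = 85.59/5.3125 = 34236/2125 ≈ 16.1111.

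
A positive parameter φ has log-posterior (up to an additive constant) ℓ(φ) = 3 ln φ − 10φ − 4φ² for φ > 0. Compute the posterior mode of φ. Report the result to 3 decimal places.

ℓ'(φ) = 3/φ − 10 − 8φ. Setting this to zero and multiplying by φ: 8φ² + 10φ − 3 = 0.
φ = (−10 + √(10² + 4·8·3)) / (2·8) = (−10 + √196) / 16 = (−10 + 14)/16 = 1/4.
ℓ''(φ) = −3/φ² − 8 < 0, confirming a maximum.

φ̂_MAP = 0.250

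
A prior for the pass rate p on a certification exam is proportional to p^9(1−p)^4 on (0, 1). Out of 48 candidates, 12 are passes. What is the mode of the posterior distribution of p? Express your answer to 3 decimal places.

p̂_MAP = 0.344

The prior density ∝ p^9(1−p)^4 is the kernel of Beta(10, 5).
Data: 12 successes in 48 trials. The binomial likelihood contributes p^12(1−p)^36, so the posterior is Beta(10+12, 5+36) = Beta(22, 41).
For Beta(a, b) with a, b > 1 the mode is (a−1)/(a+b−2) = 21/61 ≈ 0.344.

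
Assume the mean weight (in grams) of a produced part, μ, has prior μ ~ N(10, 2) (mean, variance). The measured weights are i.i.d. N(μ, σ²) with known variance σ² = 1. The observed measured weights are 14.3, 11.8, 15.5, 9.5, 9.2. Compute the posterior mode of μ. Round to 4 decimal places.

μ̂_MAP = 11.8727

n = 5; x̄ = (14.3 + 11.8 + 15.5 + 9.5 + 9.2)/5 = 60.3/5 = 12.06.
For a Normal prior and Normal likelihood with known variance, the posterior is Normal; its mode equals its mean, the precision-weighted average.
Prior precision 1/σ₀² = 1/2 = 0.5; data precision n/σ² = 5/1 = 5.
μ̂ = (0.5·10 + 5·12.06) / (0.5 + 5) = 65.3/5.5 = 653/55 ≈ 11.8727.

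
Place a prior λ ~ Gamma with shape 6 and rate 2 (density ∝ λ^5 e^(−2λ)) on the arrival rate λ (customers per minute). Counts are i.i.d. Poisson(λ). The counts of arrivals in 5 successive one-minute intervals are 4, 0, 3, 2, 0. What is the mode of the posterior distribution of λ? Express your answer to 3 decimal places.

λ̂_MAP = 2.000

Σxᵢ = 4+0+3+2+0 = 9, with n = 5.
Posterior ∝ λ^5e^(−2λ) · λ^9e^(−5λ) = λ^14e^(−7λ), i.e. Gamma(shape=15, rate=7).
The mode of a Gamma(a, b) with a ≥ 1 (shape–rate) is (a−1)/b = 14/7 ≈ 2.000.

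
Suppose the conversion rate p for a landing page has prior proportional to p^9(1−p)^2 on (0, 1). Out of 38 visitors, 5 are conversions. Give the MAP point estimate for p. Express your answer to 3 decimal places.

p̂_MAP = 0.286

The prior density ∝ p^9(1−p)^2 is the kernel of Beta(10, 3).
Data: 5 successes in 38 trials. The binomial likelihood contributes p^5(1−p)^33, so the posterior is Beta(10+5, 3+33) = Beta(15, 36).
For Beta(a, b) with a, b > 1 the mode is (a−1)/(a+b−2) = 14/49 ≈ 0.286.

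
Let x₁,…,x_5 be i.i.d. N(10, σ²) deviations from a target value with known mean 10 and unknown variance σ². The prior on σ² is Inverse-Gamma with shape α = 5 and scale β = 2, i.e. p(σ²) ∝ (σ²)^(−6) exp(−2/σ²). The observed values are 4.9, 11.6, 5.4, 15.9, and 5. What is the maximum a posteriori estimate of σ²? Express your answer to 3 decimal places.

σ̂²_MAP = 6.679

Sum of squared deviations about the known mean: SS = (4.9−10)² + (11.6−10)² + (5.4−10)² + (15.9−10)² + (5−10)² = 109.54.
The Normal likelihood contributes (σ²)^(−n/2) exp(−SS/(2σ²)), so the posterior is Inverse-Gamma(α + n/2, β + SS/2) = Inverse-Gamma(7.5, 56.77).
The mode of Inverse-Gamma(a, b) is b/(a+1) = 56.77/8.5 ≈ 6.679.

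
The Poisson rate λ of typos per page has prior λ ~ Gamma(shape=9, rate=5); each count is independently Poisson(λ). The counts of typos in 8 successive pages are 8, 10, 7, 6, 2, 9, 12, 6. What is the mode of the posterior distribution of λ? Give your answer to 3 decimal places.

λ̂_MAP = 5.231

Σxᵢ = 8+10+7+6+2+9+12+6 = 60, with n = 8.
Posterior ∝ λ^8e^(−5λ) · λ^60e^(−8λ) = λ^68e^(−13λ), i.e. Gamma(shape=69, rate=13).
The mode of a Gamma(a, b) with a ≥ 1 (shape–rate) is (a−1)/b = 68/13 ≈ 5.231.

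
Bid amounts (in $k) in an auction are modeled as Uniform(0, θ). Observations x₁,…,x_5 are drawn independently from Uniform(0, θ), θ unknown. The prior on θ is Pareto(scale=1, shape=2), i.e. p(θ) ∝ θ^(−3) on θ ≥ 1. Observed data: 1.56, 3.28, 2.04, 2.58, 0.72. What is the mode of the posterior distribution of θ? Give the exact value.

The Uniform(0, θ) likelihood is θ^(−n) for θ ≥ max(xᵢ), zero otherwise. Here max(xᵢ) = 3.28.
Posterior ∝ θ^(−3) · θ^(−5) = θ^(−8) on θ ≥ max(1, 3.28) = 3.28.
This density is strictly decreasing in θ, so the posterior mode lies at the lower boundary of the support.

θ̂_MAP = 3.28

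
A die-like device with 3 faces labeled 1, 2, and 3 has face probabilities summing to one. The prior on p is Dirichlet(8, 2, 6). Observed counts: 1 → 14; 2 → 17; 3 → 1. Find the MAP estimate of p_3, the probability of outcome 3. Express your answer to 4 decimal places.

The posterior is Dirichlet(αᵢ + nᵢ) = Dirichlet(22, 19, 7).
For a Dirichlet(a₁,…,a_K) with all aᵢ > 1, the mode has j-th component (aⱼ − 1)/(Σaᵢ − K).
Here Σaᵢ = 48 and K = 3, so p_3 = (7 − 1)/(48 − 3) = 6/45 ≈ 0.1333.

MAP estimate: 0.1333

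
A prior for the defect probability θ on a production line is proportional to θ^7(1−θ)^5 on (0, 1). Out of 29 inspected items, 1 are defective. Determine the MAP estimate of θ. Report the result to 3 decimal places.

The prior density ∝ θ^7(1−θ)^5 is the kernel of Beta(8, 6).
Data: 1 success in 29 trials. The binomial likelihood contributes θ(1−θ)^28, so the posterior is Beta(8+1, 6+28) = Beta(9, 34).
For Beta(a, b) with a, b > 1 the mode is (a−1)/(a+b−2) = 8/41 ≈ 0.195.

θ̂_MAP = 0.195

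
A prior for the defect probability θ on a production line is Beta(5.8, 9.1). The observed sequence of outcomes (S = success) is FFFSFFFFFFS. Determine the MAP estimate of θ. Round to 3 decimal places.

Prior: Beta(5.8, 9.1).
Data: 2 successes in 11 trials (from the sequence). The binomial likelihood contributes θ^2(1−θ)^9, so the posterior is Beta(5.8+2, 9.1+9) = Beta(7.8, 18.1).
For Beta(a, b) with a, b > 1 the mode is (a−1)/(a+b−2) = 6.8/23.9 ≈ 0.285.

θ̂_MAP = 0.285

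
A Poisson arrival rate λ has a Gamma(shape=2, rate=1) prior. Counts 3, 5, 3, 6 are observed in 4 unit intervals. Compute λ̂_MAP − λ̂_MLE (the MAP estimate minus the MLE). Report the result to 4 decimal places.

Σxᵢ = 17. Posterior is Gamma(19, 5); MAP = (19−1)/5 = 18/5 ≈ 3.60000.
MLE = x̄ = 17/4 ≈ 4.25000.
Difference = 18/5 − 17/4 = -13/20 ≈ -0.6500.

MAP − MLE = -0.6500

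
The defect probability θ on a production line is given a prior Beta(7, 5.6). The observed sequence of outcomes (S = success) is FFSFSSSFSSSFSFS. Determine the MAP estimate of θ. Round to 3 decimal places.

θ̂_MAP = 0.586

Prior: Beta(7, 5.6).
Data: 9 successes in 15 trials (from the sequence). The binomial likelihood contributes θ^9(1−θ)^6, so the posterior is Beta(7+9, 5.6+6) = Beta(16, 11.6).
For Beta(a, b) with a, b > 1 the mode is (a−1)/(a+b−2) = 15/25.6 ≈ 0.586.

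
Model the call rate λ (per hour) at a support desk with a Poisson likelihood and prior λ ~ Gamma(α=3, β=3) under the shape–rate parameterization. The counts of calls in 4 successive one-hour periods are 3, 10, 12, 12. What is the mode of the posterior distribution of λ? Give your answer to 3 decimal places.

Σxᵢ = 3+10+12+12 = 37, with n = 4.
Posterior ∝ λ^2e^(−3λ) · λ^37e^(−4λ) = λ^39e^(−7λ), i.e. Gamma(shape=40, rate=7).
The mode of a Gamma(a, b) with a ≥ 1 (shape–rate) is (a−1)/b = 39/7 ≈ 5.571.

λ̂_MAP = 5.571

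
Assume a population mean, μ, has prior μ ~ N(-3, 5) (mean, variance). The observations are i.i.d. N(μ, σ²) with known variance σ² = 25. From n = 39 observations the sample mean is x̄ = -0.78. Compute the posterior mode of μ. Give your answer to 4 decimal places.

μ̂_MAP = -1.0323

n = 39, x̄ = -0.78.
For a Normal prior and Normal likelihood with known variance, the posterior is Normal; its mode equals its mean, the precision-weighted average.
Prior precision 1/σ₀² = 1/5 = 0.2; data precision n/σ² = 39/25 = 1.56.
μ̂ = (0.2·(-3) + 1.56·(-0.78)) / (0.2 + 1.56) = (-1.8168)/1.76 = -2271/2200 ≈ -1.0323.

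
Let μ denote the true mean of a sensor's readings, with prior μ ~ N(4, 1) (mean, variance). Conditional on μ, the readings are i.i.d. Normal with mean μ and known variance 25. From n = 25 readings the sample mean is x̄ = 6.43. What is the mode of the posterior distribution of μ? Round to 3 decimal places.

n = 25, x̄ = 6.43.
For a Normal prior and Normal likelihood with known variance, the posterior is Normal; its mode equals its mean, the precision-weighted average.
Prior precision 1/σ₀² = 1/1 = 1; data precision n/σ² = 25/25 = 1.
μ̂ = (1·4 + 1·6.43) / (1 + 1) = 10.43/2 = 5.215.

μ̂_MAP = 5.215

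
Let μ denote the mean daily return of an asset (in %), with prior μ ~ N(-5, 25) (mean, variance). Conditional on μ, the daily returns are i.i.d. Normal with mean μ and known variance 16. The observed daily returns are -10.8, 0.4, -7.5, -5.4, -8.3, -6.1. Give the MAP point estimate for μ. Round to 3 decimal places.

n = 6; x̄ = ((-10.8) + 0.4 + (-7.5) + (-5.4) + (-8.3) + (-6.1))/6 = -37.7/6 = -377/60 ≈ -6.2833.
For a Normal prior and Normal likelihood with known variance, the posterior is Normal; its mode equals its mean, the precision-weighted average.
Prior precision 1/σ₀² = 1/25 = 0.04; data precision n/σ² = 6/16 = 0.375.
μ̂ = (0.04·(-5) + 0.375·(-377/60)) / (0.04 + 0.375) = (-2.55625)/0.415 = -2045/332 ≈ -6.160.

μ̂_MAP = -6.160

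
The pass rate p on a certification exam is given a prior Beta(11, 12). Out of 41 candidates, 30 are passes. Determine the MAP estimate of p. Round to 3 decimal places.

Prior: Beta(11, 12).
Data: 30 successes in 41 trials. The binomial likelihood contributes p^30(1−p)^11, so the posterior is Beta(11+30, 12+11) = Beta(41, 23).
For Beta(a, b) with a, b > 1 the mode is (a−1)/(a+b−2) = 40/62 ≈ 0.645.

p̂_MAP = 0.645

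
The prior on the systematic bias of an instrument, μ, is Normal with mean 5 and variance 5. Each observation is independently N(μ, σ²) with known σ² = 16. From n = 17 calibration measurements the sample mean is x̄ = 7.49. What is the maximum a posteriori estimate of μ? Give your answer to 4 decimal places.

μ̂_MAP = 7.0955

n = 17, x̄ = 7.49.
For a Normal prior and Normal likelihood with known variance, the posterior is Normal; its mode equals its mean, the precision-weighted average.
Prior precision 1/σ₀² = 1/5 = 0.2; data precision n/σ² = 17/16 = 1.0625.
μ̂ = (0.2·5 + 1.0625·7.49) / (0.2 + 1.0625) = 8.958125/1.2625 = 14333/2020 ≈ 7.0955.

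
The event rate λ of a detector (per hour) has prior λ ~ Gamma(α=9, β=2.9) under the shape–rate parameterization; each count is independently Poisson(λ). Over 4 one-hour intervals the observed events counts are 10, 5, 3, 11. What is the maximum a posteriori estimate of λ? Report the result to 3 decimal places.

λ̂_MAP = 5.362

Σxᵢ = 10+5+3+11 = 29, with n = 4.
Posterior ∝ λ^8e^(−2.9λ) · λ^29e^(−4λ) = λ^37e^(−6.9λ), i.e. Gamma(shape=38, rate=6.9).
The mode of a Gamma(a, b) with a ≥ 1 (shape–rate) is (a−1)/b = 37/6.9 ≈ 5.362.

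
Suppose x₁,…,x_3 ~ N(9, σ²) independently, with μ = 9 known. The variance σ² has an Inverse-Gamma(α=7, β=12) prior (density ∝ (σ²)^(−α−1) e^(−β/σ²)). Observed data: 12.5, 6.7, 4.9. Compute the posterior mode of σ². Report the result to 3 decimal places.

Sum of squared deviations about the known mean: SS = (12.5−9)² + (6.7−9)² + (4.9−9)² = 34.35.
The Normal likelihood contributes (σ²)^(−n/2) exp(−SS/(2σ²)), so the posterior is Inverse-Gamma(α + n/2, β + SS/2) = Inverse-Gamma(8.5, 29.175).
The mode of Inverse-Gamma(a, b) is b/(a+1) = 29.175/9.5 ≈ 3.071.

σ̂²_MAP = 3.071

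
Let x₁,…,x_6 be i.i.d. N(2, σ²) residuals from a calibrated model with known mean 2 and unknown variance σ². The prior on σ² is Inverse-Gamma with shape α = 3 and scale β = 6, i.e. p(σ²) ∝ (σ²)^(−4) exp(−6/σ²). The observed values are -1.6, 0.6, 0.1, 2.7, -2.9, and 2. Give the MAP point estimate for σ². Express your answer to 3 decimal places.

Sum of squared deviations about the known mean: SS = (-1.6−2)² + (0.6−2)² + (0.1−2)² + (2.7−2)² + (-2.9−2)² + (2−2)² = 43.03.
The Normal likelihood contributes (σ²)^(−n/2) exp(−SS/(2σ²)), so the posterior is Inverse-Gamma(α + n/2, β + SS/2) = Inverse-Gamma(6, 27.515).
The mode of Inverse-Gamma(a, b) is b/(a+1) = 27.515/7 ≈ 3.931.

σ̂²_MAP = 3.931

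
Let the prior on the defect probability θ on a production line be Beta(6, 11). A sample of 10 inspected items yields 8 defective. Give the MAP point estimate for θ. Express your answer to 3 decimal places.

θ̂_MAP = 0.520

Prior: Beta(6, 11).
Data: 8 successes in 10 trials. The binomial likelihood contributes θ^8(1−θ)^2, so the posterior is Beta(6+8, 11+2) = Beta(14, 13).
For Beta(a, b) with a, b > 1 the mode is (a−1)/(a+b−2) = 13/25 ≈ 0.520.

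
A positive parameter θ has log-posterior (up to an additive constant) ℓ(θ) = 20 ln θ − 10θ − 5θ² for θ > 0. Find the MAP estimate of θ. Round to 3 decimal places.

θ̂_MAP = 1.000

ℓ'(θ) = 20/θ − 10 − 10θ. Setting this to zero and multiplying by θ: 10θ² + 10θ − 20 = 0.
θ = (−10 + √(10² + 4·10·20)) / (2·10) = (−10 + √900) / 20 = (−10 + 30)/20 = 1.
ℓ''(θ) = −20/θ² − 10 < 0, confirming a maximum.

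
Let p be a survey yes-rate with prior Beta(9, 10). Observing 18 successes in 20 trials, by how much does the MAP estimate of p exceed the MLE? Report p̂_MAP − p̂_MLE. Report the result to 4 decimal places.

MAP − MLE = -0.1973

Posterior is Beta(27, 12); MAP = (27−1)/(39−2) = 26/37 ≈ 0.70270.
MLE ignores the prior: p̂_MLE = k/n = 18/20 ≈ 0.90000.
Difference = 26/37 − 18/20 = -73/370 ≈ -0.1973.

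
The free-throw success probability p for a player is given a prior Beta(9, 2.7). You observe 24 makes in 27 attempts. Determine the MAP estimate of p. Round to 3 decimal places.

Prior: Beta(9, 2.7).
Data: 24 successes in 27 trials. The binomial likelihood contributes p^24(1−p)^3, so the posterior is Beta(9+24, 2.7+3) = Beta(33, 5.7).
For Beta(a, b) with a, b > 1 the mode is (a−1)/(a+b−2) = 32/36.7 ≈ 0.872.

p̂_MAP = 0.872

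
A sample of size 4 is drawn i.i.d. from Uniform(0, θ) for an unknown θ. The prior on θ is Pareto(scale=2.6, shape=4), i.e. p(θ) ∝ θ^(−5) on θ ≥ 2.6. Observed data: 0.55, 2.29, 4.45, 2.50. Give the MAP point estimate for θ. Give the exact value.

The Uniform(0, θ) likelihood is θ^(−n) for θ ≥ max(xᵢ), zero otherwise. Here max(xᵢ) = 4.45.
Posterior ∝ θ^(−5) · θ^(−4) = θ^(−9) on θ ≥ max(2.6, 4.45) = 4.45.
This density is strictly decreasing in θ, so the posterior mode lies at the lower boundary of the support.

θ̂_MAP = 4.45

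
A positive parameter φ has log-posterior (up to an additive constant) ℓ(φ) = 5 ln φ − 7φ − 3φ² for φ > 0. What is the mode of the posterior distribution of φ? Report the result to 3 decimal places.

φ̂_MAP = 0.500

ℓ'(φ) = 5/φ − 7 − 6φ. Setting this to zero and multiplying by φ: 6φ² + 7φ − 5 = 0.
φ = (−7 + √(7² + 4·6·5)) / (2·6) = (−7 + √169) / 12 = (−7 + 13)/12 = 1/2.
ℓ''(φ) = −5/φ² − 6 < 0, confirming a maximum.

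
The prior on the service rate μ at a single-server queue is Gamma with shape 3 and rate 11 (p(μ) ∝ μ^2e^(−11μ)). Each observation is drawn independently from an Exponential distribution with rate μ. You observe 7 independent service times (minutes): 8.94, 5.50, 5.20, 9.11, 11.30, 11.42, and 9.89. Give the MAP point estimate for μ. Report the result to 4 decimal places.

μ̂_MAP = 0.1244

The Exponential(rate=μ) likelihood is ∝ μ^n e^(−μΣtᵢ). Here n = 7 and Σtᵢ = 8.94 + 5.50 + 5.20 + 9.11 + 11.30 + 11.42 + 9.89 = 61.36.
Posterior ∝ μ^2e^(−11μ) · μ^7e^(−61.36μ) = μ^9e^(−72.36μ), i.e. Gamma(10, 72.36).
Mode = (a−1)/b = 9/72.36 ≈ 0.1244.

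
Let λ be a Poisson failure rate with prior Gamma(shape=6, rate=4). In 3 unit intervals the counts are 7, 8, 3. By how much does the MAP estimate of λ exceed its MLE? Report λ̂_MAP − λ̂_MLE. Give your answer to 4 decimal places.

Σxᵢ = 18. Posterior is Gamma(24, 7); MAP = (24−1)/7 = 23/7 ≈ 3.28571.
MLE = x̄ = 18/3 ≈ 6.00000.
Difference = 23/7 − 18/3 = -19/7 ≈ -2.7143.

MAP − MLE = -2.7143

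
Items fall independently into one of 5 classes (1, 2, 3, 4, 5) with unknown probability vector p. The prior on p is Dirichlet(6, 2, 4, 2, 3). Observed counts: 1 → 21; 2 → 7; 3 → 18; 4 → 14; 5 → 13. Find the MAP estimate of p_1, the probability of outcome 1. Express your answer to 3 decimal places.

MAP estimate: 0.306

The posterior is Dirichlet(αᵢ + nᵢ) = Dirichlet(27, 9, 22, 16, 16).
For a Dirichlet(a₁,…,a_K) with all aᵢ > 1, the mode has j-th component (aⱼ − 1)/(Σaᵢ − K).
Here Σaᵢ = 90 and K = 5, so p_1 = (27 − 1)/(90 − 5) = 26/85 ≈ 0.306.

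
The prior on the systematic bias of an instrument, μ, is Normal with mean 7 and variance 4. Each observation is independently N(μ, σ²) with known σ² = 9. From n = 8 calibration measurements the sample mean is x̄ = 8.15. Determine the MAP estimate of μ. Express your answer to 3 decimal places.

n = 8, x̄ = 8.15.
For a Normal prior and Normal likelihood with known variance, the posterior is Normal; its mode equals its mean, the precision-weighted average.
Prior precision 1/σ₀² = 1/4 = 0.25; data precision n/σ² = 8/9.
μ̂ = (0.25·7 + (8/9)·8.15) / (0.25 + 8/9) = (1619/180)/(41/36) = 1619/205 ≈ 7.898.

μ̂_MAP = 7.898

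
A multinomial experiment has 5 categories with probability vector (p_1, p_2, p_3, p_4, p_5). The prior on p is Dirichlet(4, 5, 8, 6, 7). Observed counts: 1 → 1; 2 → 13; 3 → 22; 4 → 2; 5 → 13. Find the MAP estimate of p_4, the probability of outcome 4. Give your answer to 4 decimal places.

MAP estimate: 0.0921

The posterior is Dirichlet(αᵢ + nᵢ) = Dirichlet(5, 18, 30, 8, 20).
For a Dirichlet(a₁,…,a_K) with all aᵢ > 1, the mode has j-th component (aⱼ − 1)/(Σaᵢ − K).
Here Σaᵢ = 81 and K = 5, so p_4 = (8 − 1)/(81 − 5) = 7/76 ≈ 0.0921.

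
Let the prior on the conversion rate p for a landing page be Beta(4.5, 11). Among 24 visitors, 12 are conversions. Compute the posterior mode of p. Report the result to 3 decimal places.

Prior: Beta(4.5, 11).
Data: 12 successes in 24 trials. The binomial likelihood contributes p^12(1−p)^12, so the posterior is Beta(4.5+12, 11+12) = Beta(16.5, 23).
For Beta(a, b) with a, b > 1 the mode is (a−1)/(a+b−2) = 15.5/37.5 ≈ 0.413.

p̂_MAP = 0.413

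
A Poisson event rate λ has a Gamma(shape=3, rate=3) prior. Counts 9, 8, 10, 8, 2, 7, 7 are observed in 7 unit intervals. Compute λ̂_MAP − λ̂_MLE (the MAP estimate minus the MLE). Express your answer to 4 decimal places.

Σxᵢ = 51. Posterior is Gamma(54, 10); MAP = (54−1)/10 = 53/10 ≈ 5.30000.
MLE = x̄ = 51/7 ≈ 7.28571.
Difference = 53/10 − 51/7 = -139/70 ≈ -1.9857.

MAP − MLE = -1.9857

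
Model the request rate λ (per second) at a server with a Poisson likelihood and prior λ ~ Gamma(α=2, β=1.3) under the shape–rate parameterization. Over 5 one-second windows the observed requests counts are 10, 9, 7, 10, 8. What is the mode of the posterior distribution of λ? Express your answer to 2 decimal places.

Σxᵢ = 10+9+7+10+8 = 44, with n = 5.
Posterior ∝ λe^(−1.3λ) · λ^44e^(−5λ) = λ^45e^(−6.3λ), i.e. Gamma(shape=46, rate=6.3).
The mode of a Gamma(a, b) with a ≥ 1 (shape–rate) is (a−1)/b = 45/6.3 ≈ 7.14.

λ̂_MAP = 7.14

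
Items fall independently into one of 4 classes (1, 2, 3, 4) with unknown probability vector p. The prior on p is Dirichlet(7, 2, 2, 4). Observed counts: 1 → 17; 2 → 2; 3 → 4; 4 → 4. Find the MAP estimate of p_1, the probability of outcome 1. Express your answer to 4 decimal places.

MAP estimate: 0.6053

The posterior is Dirichlet(αᵢ + nᵢ) = Dirichlet(24, 4, 6, 8).
For a Dirichlet(a₁,…,a_K) with all aᵢ > 1, the mode has j-th component (aⱼ − 1)/(Σaᵢ − K).
Here Σaᵢ = 42 and K = 4, so p_1 = (24 − 1)/(42 − 4) = 23/38 ≈ 0.6053.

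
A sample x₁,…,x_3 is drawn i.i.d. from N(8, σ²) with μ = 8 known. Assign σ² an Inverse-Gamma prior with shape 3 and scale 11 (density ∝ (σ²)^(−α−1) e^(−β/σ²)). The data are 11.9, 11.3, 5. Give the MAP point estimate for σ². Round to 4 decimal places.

σ̂²_MAP = 5.1909

Sum of squared deviations about the known mean: SS = (11.9−8)² + (11.3−8)² + (5−8)² = 35.1.
The Normal likelihood contributes (σ²)^(−n/2) exp(−SS/(2σ²)), so the posterior is Inverse-Gamma(α + n/2, β + SS/2) = Inverse-Gamma(4.5, 28.55).
The mode of Inverse-Gamma(a, b) is b/(a+1) = 28.55/5.5 ≈ 5.1909.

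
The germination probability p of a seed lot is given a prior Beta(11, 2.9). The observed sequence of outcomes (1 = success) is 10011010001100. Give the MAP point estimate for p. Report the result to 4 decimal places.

Prior: Beta(11, 2.9).
Data: 6 successes in 14 trials (from the sequence). The binomial likelihood contributes p^6(1−p)^8, so the posterior is Beta(11+6, 2.9+8) = Beta(17, 10.9).
For Beta(a, b) with a, b > 1 the mode is (a−1)/(a+b−2) = 16/25.9 ≈ 0.6178.

p̂_MAP = 0.6178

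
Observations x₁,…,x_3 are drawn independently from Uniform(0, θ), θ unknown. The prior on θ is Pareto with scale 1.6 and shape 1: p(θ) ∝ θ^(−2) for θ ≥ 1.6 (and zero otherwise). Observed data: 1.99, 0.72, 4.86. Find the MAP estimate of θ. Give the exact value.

The Uniform(0, θ) likelihood is θ^(−n) for θ ≥ max(xᵢ), zero otherwise. Here max(xᵢ) = 4.86.
Posterior ∝ θ^(−2) · θ^(−3) = θ^(−5) on θ ≥ max(1.6, 4.86) = 4.86.
This density is strictly decreasing in θ, so the posterior mode lies at the lower boundary of the support.

θ̂_MAP = 4.86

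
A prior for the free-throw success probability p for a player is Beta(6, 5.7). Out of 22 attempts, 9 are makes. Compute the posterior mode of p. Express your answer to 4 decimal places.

p̂_MAP = 0.4416

Prior: Beta(6, 5.7).
Data: 9 successes in 22 trials. The binomial likelihood contributes p^9(1−p)^13, so the posterior is Beta(6+9, 5.7+13) = Beta(15, 18.7).
For Beta(a, b) with a, b > 1 the mode is (a−1)/(a+b−2) = 14/31.7 ≈ 0.4416.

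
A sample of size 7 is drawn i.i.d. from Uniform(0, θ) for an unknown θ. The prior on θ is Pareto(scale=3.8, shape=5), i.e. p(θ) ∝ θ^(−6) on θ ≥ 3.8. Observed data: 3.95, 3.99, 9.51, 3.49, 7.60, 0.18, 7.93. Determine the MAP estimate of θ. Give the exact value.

θ̂_MAP = 9.51

The Uniform(0, θ) likelihood is θ^(−n) for θ ≥ max(xᵢ), zero otherwise. Here max(xᵢ) = 9.51.
Posterior ∝ θ^(−6) · θ^(−7) = θ^(−13) on θ ≥ max(3.8, 9.51) = 9.51.
This density is strictly decreasing in θ, so the posterior mode lies at the lower boundary of the support.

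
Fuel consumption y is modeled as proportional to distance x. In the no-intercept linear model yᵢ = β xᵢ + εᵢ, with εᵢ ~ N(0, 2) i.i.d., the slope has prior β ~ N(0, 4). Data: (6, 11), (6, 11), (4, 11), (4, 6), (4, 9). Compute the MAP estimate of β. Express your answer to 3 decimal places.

β̂_MAP = 1.959

log p(β | y) = −Σ(yᵢ − βxᵢ)²/(2·2) − β²/(2·4) + const.
Setting the derivative to zero: Σxᵢ(yᵢ − βxᵢ)/2 − β/4 = 0, so β = Σxᵢyᵢ / (Σxᵢ² + σ²/τ²).
Σxᵢyᵢ = 6·11 + 6·11 + 4·11 + 4·6 + 4·9 = 236; Σxᵢ² = 120; σ²/τ² = 0.5.
β̂_MAP = 236 / (120 + 0.5) = 236/120.5 ≈ 1.959.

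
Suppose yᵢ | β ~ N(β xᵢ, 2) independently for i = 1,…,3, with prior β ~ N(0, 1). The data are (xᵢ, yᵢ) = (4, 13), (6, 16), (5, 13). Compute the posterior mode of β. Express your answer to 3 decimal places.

β̂_MAP = 2.696

log p(β | y) = −Σ(yᵢ − βxᵢ)²/(2·2) − β²/(2·1) + const.
Setting the derivative to zero: Σxᵢ(yᵢ − βxᵢ)/2 − β/1 = 0, so β = Σxᵢyᵢ / (Σxᵢ² + σ²/τ²).
Σxᵢyᵢ = 4·13 + 6·16 + 5·13 = 213; Σxᵢ² = 77; σ²/τ² = 2.
β̂_MAP = 213 / (77 + 2) = 213/79 ≈ 2.696.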